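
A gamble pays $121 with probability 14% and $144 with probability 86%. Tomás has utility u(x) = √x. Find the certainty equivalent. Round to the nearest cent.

$140.66

E[u] = 0.14·√121 + 0.86·√144 = 0.14·11 + 0.86·12 = 11.86
CE = (11.86)² = 140.6596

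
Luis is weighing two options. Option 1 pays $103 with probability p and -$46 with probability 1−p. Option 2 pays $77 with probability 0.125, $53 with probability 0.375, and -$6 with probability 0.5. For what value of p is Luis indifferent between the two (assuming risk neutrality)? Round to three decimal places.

p = 0.487

EV(Option 2) = 0.125 × 77 + 0.375 × 53 + 0.5 × (-6) = 9.625 + 19.875 − 3 = 26.5
p·103 + (1−p)·(-46) = 26.5
149p − 46 = 26.5
p = (26.5 + 46) / 149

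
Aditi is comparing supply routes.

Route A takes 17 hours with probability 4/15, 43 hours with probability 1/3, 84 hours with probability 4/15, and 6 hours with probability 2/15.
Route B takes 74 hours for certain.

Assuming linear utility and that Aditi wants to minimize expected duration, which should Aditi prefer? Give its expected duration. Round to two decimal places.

Route A (42.07 hours)

Route A = 4/15 × 17 + 1/3 × 43 + 4/15 × 84 + 2/15 × 6 = 4.5333 + 14.3333 + 22.4 + 0.8 = 42.0667
Route B: 74 (certain)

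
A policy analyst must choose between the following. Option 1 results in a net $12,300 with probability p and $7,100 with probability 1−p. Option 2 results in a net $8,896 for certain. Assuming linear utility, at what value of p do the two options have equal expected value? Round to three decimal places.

p·12300 + (1−p)·7100 = 8896
5200p + 7100 = 8896
p = (8896 − 7100) / 5200

p = 0.345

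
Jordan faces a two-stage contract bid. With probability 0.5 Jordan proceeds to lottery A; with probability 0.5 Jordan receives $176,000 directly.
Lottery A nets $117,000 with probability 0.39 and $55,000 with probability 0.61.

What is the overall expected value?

$127,590

EV(A) = 0.39 × 117000 + 0.61 × 55000 = 45630 + 33550 = 79180
Branch B: 176000 (certain)
Overall = 0.5 × 79180 + 0.5 × 176000 = 39590 + 88000 = 127590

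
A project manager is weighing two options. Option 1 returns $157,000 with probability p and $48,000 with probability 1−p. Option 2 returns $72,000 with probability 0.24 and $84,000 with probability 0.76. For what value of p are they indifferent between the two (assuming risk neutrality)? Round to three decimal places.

EV(Option 2) = 0.24 × 72000 + 0.76 × 84000 = 17280 + 63840 = 81120
p·157000 + (1−p)·48000 = 81120
109000p + 48000 = 81120
p = (81120 − 48000) / 109000

p = 0.304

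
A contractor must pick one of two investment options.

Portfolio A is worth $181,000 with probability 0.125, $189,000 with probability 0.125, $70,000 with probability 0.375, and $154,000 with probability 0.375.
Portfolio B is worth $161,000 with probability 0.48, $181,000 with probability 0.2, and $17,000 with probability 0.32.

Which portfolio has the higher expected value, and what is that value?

Portfolio A ($130,250)

Portfolio A = 0.125 × 181000 + 0.125 × 189000 + 0.375 × 70000 + 0.375 × 154000 = 22625 + 23625 + 26250 + 57750 = 130250
Portfolio B = 0.48 × 161000 + 0.2 × 181000 + 0.32 × 17000 = 77280 + 36200 + 5440 = 118920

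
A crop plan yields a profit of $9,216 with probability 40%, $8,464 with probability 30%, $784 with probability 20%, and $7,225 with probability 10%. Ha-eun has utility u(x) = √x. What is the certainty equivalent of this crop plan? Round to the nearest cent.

$6,416.01

E[u] = 0.4·√9216 + 0.3·√8464 + 0.2·√784 + 0.1·√7225 = 0.4·96 + 0.3·92 + 0.2·28 + 0.1·85 = 80.1
CE = (80.1)² = 6416.01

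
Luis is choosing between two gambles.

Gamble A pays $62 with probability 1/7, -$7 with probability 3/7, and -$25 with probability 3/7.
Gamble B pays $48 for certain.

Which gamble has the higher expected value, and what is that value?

Gamble B ($48)

Gamble A = 1/7 × 62 + 3/7 × (-7) + 3/7 × (-25) = 8.8571 − 3 − 10.7143 = -4.8571
Gamble B: 48 (certain)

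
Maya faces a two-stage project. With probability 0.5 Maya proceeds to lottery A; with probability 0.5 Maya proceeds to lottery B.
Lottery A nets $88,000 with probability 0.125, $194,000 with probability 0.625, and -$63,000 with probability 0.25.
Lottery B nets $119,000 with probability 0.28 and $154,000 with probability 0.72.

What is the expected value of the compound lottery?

$130,350

EV(A) = 0.125 × 88000 + 0.625 × 194000 + 0.25 × (-63000) = 11000 + 121250 − 15750 = 116500
EV(B) = 0.28 × 119000 + 0.72 × 154000 = 33320 + 110880 = 144200
Overall = 0.5 × 116500 + 0.5 × 144200 = 58250 + 72100 = 130350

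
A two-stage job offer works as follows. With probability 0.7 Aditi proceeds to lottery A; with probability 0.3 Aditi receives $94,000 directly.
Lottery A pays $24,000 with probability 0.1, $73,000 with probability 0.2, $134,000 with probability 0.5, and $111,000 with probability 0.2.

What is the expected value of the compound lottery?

EV(A) = 0.1 × 24000 + 0.2 × 73000 + 0.5 × 134000 + 0.2 × 111000 = 2400 + 14600 + 67000 + 22200 = 106200
Branch B: 94000 (certain)
Overall = 0.7 × 106200 + 0.3 × 94000 = 74340 + 28200 = 102540

$102,540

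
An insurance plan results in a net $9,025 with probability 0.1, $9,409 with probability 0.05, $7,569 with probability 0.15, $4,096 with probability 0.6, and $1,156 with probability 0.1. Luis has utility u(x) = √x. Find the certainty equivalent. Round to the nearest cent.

$4,788.64

E[u] = 0.1·√9025 + 0.05·√9409 + 0.15·√7569 + 0.6·√4096 + 0.1·√1156 = 0.1·95 + 0.05·97 + 0.15·87 + 0.6·64 + 0.1·34 = 69.2
CE = (69.2)² = 4788.64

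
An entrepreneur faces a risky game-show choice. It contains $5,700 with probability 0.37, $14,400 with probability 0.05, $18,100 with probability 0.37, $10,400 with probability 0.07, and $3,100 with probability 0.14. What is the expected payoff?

$10,688

EV = 0.37 × 5700 + 0.05 × 14400 + 0.37 × 18100 + 0.07 × 10400 + 0.14 × 3100 = 2109 + 720 + 6697 + 728 + 434 = 10688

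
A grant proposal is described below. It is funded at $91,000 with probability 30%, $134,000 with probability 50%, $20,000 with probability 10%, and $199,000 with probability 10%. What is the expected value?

$116,200

EV = 0.3 × 91000 + 0.5 × 134000 + 0.1 × 20000 + 0.1 × 199000 = 27300 + 67000 + 2000 + 19900 = 116200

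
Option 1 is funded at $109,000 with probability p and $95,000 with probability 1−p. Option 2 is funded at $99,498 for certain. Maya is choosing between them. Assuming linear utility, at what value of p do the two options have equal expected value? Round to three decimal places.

p = 0.321

p·109000 + (1−p)·95000 = 99498
14000p + 95000 = 99498
p = (99498 − 95000) / 14000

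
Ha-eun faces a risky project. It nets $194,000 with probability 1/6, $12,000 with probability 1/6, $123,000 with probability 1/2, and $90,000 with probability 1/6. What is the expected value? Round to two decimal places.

$110,833.33

EV = 1/6 × 194000 + 1/6 × 12000 + 1/2 × 123000 + 1/6 × 90000 = 32333.3333 + 2000 + 61500 + 15000 = 110833.3333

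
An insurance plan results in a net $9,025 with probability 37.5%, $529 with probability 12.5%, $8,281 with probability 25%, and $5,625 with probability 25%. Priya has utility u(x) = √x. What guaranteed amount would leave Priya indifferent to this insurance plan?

$6,400

E[u] = 0.375·√9025 + 0.125·√529 + 0.25·√8281 + 0.25·√5625 = 0.375·95 + 0.125·23 + 0.25·91 + 0.25·75 = 80
CE = (80)² = 6400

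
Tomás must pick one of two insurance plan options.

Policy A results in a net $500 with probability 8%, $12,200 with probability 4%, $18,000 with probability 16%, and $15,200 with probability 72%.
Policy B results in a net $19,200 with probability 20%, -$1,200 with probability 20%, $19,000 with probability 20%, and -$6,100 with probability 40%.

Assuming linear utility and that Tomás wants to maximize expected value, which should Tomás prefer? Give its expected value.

Policy A = 0.08 × 500 + 0.04 × 12200 + 0.16 × 18000 + 0.72 × 15200 = 40 + 488 + 2880 + 10944 = 14352
Policy B = 0.2 × 19200 + 0.2 × (-1200) + 0.2 × 19000 + 0.4 × (-6100) = 3840 − 240 + 3800 − 2440 = 4960

Policy A ($14,352)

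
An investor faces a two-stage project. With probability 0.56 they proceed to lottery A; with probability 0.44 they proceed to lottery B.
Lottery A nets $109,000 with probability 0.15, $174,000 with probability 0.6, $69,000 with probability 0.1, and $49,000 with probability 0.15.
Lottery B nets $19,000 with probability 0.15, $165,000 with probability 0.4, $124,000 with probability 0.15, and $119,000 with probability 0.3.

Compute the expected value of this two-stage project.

EV(A) = 0.15 × 109000 + 0.6 × 174000 + 0.1 × 69000 + 0.15 × 49000 = 16350 + 104400 + 6900 + 7350 = 135000
EV(B) = 0.15 × 19000 + 0.4 × 165000 + 0.15 × 124000 + 0.3 × 119000 = 2850 + 66000 + 18600 + 35700 = 123150
Overall = 0.56 × 135000 + 0.44 × 123150 = 75600 + 54186 = 129786

$129,786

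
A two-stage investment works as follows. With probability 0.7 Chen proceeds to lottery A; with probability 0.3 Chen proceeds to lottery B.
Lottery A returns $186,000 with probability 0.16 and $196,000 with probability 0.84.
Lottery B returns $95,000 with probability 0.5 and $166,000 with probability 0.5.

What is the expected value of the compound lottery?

EV(A) = 0.16 × 186000 + 0.84 × 196000 = 29760 + 164640 = 194400
EV(B) = 0.5 × 95000 + 0.5 × 166000 = 47500 + 83000 = 130500
Overall = 0.7 × 194400 + 0.3 × 130500 = 136080 + 39150 = 175230

$175,230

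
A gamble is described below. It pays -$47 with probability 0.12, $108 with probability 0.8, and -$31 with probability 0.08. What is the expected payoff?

EV = 0.12 × (-47) + 0.8 × 108 + 0.08 × (-31) = -5.64 + 86.4 − 2.48 = 78.28

$78.28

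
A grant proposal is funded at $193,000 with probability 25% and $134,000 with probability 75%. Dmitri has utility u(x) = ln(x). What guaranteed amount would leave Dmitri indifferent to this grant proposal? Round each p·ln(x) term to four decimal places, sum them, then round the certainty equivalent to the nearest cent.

E[u] = 0.25·ln(193000) + 0.75·ln(134000) = 3.0426 + 8.8542 = 11.8968
CE = e^11.8968 ≈ 146796.13

$146,796.13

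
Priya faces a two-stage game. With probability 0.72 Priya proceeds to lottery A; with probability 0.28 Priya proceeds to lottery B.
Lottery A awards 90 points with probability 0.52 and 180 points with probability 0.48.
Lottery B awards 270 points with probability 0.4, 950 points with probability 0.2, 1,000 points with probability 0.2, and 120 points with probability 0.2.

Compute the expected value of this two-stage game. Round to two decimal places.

242.06 points

EV(A) = 0.52 × 90 + 0.48 × 180 = 46.8 + 86.4 = 133.2
EV(B) = 0.4 × 270 + 0.2 × 950 + 0.2 × 1000 + 0.2 × 120 = 108 + 190 + 200 + 24 = 522
Overall = 0.72 × 133.2 + 0.28 × 522 = 95.904 + 146.16 = 242.064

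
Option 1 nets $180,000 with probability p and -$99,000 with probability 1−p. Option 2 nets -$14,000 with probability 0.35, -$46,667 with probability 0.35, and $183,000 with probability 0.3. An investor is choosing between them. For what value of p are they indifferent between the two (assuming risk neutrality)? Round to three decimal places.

EV(Option 2) = 0.35 × (-14000) + 0.35 × (-46667) + 0.3 × 183000 = -4900 − 16333.45 + 54900 = 33666.55
p·180000 + (1−p)·(-99000) = 33666.55
279000p − 99000 = 33666.55
p = (33666.55 + 99000) / 279000

p = 0.476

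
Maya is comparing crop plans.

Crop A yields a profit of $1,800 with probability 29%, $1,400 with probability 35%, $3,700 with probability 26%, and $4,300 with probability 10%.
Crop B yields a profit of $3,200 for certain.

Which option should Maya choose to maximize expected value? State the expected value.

Crop A = 0.29 × 1800 + 0.35 × 1400 + 0.26 × 3700 + 0.1 × 4300 = 522 + 490 + 962 + 430 = 2404
Crop B: 3200 (certain)

Crop B ($3,200)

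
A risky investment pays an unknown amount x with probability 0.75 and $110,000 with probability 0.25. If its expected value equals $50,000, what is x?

0.75·x + 0.25·110000 = 50000
0.75·x = 50000 − 27500 = 22500
x = 22500 / 0.75 = 30000

x = $30,000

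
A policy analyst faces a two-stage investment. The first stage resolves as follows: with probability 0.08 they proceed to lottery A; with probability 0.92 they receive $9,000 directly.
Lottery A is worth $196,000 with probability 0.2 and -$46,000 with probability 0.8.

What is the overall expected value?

$8,472

EV(A) = 0.2 × 196000 + 0.8 × (-46000) = 39200 − 36800 = 2400
Branch B: 9000 (certain)
Overall = 0.08 × 2400 + 0.92 × 9000 = 192 + 8280 = 8472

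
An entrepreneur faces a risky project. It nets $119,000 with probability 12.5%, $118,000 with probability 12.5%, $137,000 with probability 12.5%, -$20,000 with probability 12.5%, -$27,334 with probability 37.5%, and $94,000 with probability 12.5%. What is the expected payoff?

EV = 0.125 × 119000 + 0.125 × 118000 + 0.125 × 137000 + 0.125 × (-20000) + 0.375 × (-27334) + 0.125 × 94000 = 14875 + 14750 + 17125 − 2500 − 10250.25 + 11750 = 45749.75

$45,749.75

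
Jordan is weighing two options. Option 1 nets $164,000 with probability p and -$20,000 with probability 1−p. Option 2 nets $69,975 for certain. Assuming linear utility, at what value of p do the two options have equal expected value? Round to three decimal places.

p·164000 + (1−p)·(-20000) = 69975
184000p − 20000 = 69975
p = (69975 + 20000) / 184000

p = 0.489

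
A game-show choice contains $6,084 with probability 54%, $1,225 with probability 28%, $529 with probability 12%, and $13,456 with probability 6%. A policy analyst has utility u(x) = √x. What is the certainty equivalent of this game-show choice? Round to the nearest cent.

$3,799.49

E[u] = 0.54·√6084 + 0.28·√1225 + 0.12·√529 + 0.06·√13456 = 0.54·78 + 0.28·35 + 0.12·23 + 0.06·116 = 61.64
CE = (61.64)² = 3799.4896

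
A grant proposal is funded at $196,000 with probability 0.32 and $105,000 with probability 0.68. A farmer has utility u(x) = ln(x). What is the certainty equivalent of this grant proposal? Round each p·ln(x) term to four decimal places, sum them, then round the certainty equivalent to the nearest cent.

E[u] = 0.32·ln(196000) + 0.68·ln(105000) = 3.8995 + 7.8620 = 11.7615
CE = e^11.7615 ≈ 128219.64

$128,219.64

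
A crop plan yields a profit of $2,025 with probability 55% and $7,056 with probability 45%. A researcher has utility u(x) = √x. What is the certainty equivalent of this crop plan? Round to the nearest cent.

$3,912.50

E[u] = 0.55·√2025 + 0.45·√7056 = 0.55·45 + 0.45·84 = 62.55
CE = (62.55)² = 3912.5025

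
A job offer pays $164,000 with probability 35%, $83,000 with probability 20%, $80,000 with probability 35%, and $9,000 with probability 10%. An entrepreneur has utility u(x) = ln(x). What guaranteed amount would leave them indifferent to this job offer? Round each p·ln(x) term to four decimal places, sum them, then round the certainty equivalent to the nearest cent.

E[u] = 0.35·ln(164000) + 0.2·ln(83000) + 0.35·ln(80000) + 0.1·ln(9000) = 4.2027 + 2.2653 + 3.9514 + 0.9105 = 11.3299
CE = e^11.3299 ≈ 83274.69

$83,274.69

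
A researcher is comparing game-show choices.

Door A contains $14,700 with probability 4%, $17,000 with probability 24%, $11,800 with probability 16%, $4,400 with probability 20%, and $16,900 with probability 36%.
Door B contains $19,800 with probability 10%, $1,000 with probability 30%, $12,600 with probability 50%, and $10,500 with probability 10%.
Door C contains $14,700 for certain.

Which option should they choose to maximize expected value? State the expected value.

Door C ($14,700)

Door A = 0.04 × 14700 + 0.24 × 17000 + 0.16 × 11800 + 0.2 × 4400 + 0.36 × 16900 = 588 + 4080 + 1888 + 880 + 6084 = 13520
Door B = 0.1 × 19800 + 0.3 × 1000 + 0.5 × 12600 + 0.1 × 10500 = 1980 + 300 + 6300 + 1050 = 9630
Door C: 14700 (certain)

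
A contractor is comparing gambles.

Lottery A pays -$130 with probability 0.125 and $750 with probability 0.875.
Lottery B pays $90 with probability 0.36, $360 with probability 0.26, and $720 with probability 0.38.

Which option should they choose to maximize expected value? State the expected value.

Lottery A = 0.125 × (-130) + 0.875 × 750 = -16.25 + 656.25 = 640
Lottery B = 0.36 × 90 + 0.26 × 360 + 0.38 × 720 = 32.4 + 93.6 + 273.6 = 399.6

Lottery A ($640)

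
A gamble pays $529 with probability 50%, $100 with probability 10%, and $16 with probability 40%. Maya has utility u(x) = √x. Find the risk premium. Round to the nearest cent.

E[u] = 0.5·√529 + 0.1·√100 + 0.4·√16 = 0.5·23 + 0.1·10 + 0.4·4 = 14.1
CE = (14.1)² = 198.81
Risk premium = EV − CE = 280.9 − 198.81 = 82.09

$82.09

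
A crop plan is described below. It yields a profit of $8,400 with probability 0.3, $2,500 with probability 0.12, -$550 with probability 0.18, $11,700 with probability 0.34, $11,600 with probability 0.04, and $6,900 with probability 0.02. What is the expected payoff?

$7,301

EV = 0.3 × 8400 + 0.12 × 2500 + 0.18 × (-550) + 0.34 × 11700 + 0.04 × 11600 + 0.02 × 6900 = 2520 + 300 − 99 + 3978 + 464 + 138 = 7301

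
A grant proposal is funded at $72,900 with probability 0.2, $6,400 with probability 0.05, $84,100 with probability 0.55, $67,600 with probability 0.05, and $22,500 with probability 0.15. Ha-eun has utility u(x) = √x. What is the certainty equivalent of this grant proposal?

$64,009

E[u] = 0.2·√72900 + 0.05·√6400 + 0.55·√84100 + 0.05·√67600 + 0.15·√22500 = 0.2·270 + 0.05·80 + 0.55·290 + 0.05·260 + 0.15·150 = 253
CE = (253)² = 64009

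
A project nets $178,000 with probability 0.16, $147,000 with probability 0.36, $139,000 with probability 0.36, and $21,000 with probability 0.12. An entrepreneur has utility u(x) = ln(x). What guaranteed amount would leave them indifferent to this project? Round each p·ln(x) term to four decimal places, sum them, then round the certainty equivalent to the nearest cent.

$117,606.55

E[u] = 0.16·ln(178000) + 0.36·ln(147000) + 0.36·ln(139000) + 0.12·ln(21000) = 1.9343 + 4.2833 + 4.2632 + 1.1943 = 11.6751
CE = e^11.6751 ≈ 117606.55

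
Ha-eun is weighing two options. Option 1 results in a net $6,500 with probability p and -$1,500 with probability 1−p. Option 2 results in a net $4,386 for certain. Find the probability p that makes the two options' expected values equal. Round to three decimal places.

p·6500 + (1−p)·(-1500) = 4386
8000p − 1500 = 4386
p = (4386 + 1500) / 8000

p = 0.736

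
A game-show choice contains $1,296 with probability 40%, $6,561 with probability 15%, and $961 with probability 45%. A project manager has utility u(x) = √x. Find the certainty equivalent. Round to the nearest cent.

$1,640.25

E[u] = 0.4·√1296 + 0.15·√6561 + 0.45·√961 = 0.4·36 + 0.15·81 + 0.45·31 = 40.5
CE = (40.5)² = 1640.25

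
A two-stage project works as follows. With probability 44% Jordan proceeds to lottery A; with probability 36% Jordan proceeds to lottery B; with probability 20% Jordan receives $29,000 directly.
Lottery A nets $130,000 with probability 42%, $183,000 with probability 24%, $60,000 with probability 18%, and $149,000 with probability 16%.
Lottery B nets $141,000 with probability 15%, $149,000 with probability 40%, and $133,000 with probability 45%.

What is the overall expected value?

$115,006.40

EV(A) = 0.42 × 130000 + 0.24 × 183000 + 0.18 × 60000 + 0.16 × 149000 = 54600 + 43920 + 10800 + 23840 = 133160
EV(B) = 0.15 × 141000 + 0.4 × 149000 + 0.45 × 133000 = 21150 + 59600 + 59850 = 140600
Branch C: 29000 (certain)
Overall = 0.44 × 133160 + 0.36 × 140600 + 0.2 × 29000 = 58590.4 + 50616 + 5800 = 115006.4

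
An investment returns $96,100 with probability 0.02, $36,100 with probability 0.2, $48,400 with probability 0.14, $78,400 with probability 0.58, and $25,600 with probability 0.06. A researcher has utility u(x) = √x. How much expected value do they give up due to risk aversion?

$1,917

E[u] = 0.02·√96100 + 0.2·√36100 + 0.14·√48400 + 0.58·√78400 + 0.06·√25600 = 0.02·310 + 0.2·190 + 0.14·220 + 0.58·280 + 0.06·160 = 247
CE = (247)² = 61009
Risk premium = EV − CE = 62926 − 61009 = 1917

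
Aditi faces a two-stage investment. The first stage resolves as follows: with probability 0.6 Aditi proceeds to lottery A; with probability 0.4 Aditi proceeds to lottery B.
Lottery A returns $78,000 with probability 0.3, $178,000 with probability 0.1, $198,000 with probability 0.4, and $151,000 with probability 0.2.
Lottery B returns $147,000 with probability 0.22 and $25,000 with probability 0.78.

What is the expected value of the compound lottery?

EV(A) = 0.3 × 78000 + 0.1 × 178000 + 0.4 × 198000 + 0.2 × 151000 = 23400 + 17800 + 79200 + 30200 = 150600
EV(B) = 0.22 × 147000 + 0.78 × 25000 = 32340 + 19500 = 51840
Overall = 0.6 × 150600 + 0.4 × 51840 = 90360 + 20736 = 111096

$111,096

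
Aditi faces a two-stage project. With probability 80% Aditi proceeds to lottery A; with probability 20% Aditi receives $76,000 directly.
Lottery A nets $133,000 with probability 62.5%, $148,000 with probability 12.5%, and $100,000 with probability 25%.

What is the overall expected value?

EV(A) = 0.625 × 133000 + 0.125 × 148000 + 0.25 × 100000 = 83125 + 18500 + 25000 = 126625
Branch B: 76000 (certain)
Overall = 0.8 × 126625 + 0.2 × 76000 = 101300 + 15200 = 116500

$116,500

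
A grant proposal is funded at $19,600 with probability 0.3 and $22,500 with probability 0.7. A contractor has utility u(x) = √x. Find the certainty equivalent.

$21,609

E[u] = 0.3·√19600 + 0.7·√22500 = 0.3·140 + 0.7·150 = 147
CE = (147)² = 21609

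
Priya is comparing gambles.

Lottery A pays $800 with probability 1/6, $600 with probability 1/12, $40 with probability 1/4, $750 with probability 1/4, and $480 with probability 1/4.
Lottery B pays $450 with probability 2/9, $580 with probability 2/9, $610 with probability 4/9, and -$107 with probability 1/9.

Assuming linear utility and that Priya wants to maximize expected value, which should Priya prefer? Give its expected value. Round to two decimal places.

Lottery A = 1/6 × 800 + 1/12 × 600 + 1/4 × 40 + 1/4 × 750 + 1/4 × 480 = 133.3333 + 50 + 10 + 187.5 + 120 = 500.8333
Lottery B = 2/9 × 450 + 2/9 × 580 + 4/9 × 610 + 1/9 × (-107) = 100 + 128.8889 + 271.1111 − 11.8889 = 488.1111

Lottery A ($500.83)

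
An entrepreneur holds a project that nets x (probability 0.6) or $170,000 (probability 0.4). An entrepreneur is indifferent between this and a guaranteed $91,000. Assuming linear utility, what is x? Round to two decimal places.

x = $38,333.33

0.6·x + 0.4·170000 = 91000
0.6·x = 91000 − 68000 = 23000
x = 23000 / 0.6 = 38333.3333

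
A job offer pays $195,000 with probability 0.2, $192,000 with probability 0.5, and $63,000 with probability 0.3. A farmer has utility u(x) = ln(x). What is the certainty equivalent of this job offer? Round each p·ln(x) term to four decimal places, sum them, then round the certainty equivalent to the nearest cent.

E[u] = 0.2·ln(195000) + 0.5·ln(192000) + 0.3·ln(63000) = 2.4362 + 6.0826 + 3.3153 = 11.8341
CE = e^11.8341 ≈ 137874.62

$137,874.62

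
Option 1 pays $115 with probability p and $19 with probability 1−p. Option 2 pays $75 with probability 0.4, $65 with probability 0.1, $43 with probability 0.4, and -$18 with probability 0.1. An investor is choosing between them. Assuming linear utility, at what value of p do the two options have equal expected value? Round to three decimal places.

EV(Option 2) = 0.4 × 75 + 0.1 × 65 + 0.4 × 43 + 0.1 × (-18) = 30 + 6.5 + 17.2 − 1.8 = 51.9
p·115 + (1−p)·19 = 51.9
96p + 19 = 51.9
p = (51.9 − 19) / 96

p = 0.343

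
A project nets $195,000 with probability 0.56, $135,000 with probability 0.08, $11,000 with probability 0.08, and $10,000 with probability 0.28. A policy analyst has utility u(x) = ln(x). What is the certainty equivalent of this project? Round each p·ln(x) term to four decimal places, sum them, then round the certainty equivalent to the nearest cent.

$65,486.55

E[u] = 0.56·ln(195000) + 0.08·ln(135000) + 0.08·ln(11000) + 0.28·ln(10000) = 6.8212 + 0.9450 + 0.7445 + 2.5789 = 11.0896
CE = e^11.0896 ≈ 65486.55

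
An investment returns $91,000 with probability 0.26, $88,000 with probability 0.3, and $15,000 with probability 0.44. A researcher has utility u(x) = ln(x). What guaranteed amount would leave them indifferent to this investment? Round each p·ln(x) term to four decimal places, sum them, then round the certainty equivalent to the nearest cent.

$40,753.62

E[u] = 0.26·ln(91000) + 0.3·ln(88000) + 0.44·ln(15000) = 2.9688 + 3.4155 + 4.2310 = 10.6153
CE = e^10.6153 ≈ 40753.62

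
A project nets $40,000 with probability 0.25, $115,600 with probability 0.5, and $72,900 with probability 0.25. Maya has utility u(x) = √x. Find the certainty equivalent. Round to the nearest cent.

$82,656.25

E[u] = 0.25·√40000 + 0.5·√115600 + 0.25·√72900 = 0.25·200 + 0.5·340 + 0.25·270 = 287.5
CE = (287.5)² = 82656.25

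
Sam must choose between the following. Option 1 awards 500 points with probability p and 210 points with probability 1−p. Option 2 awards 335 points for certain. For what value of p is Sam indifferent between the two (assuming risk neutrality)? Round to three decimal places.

p = 0.431

p·500 + (1−p)·210 = 335
290p + 210 = 335
p = (335 − 210) / 290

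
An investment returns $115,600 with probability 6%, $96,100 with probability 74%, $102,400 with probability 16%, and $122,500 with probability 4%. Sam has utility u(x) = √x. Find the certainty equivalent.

E[u] = 0.06·√115600 + 0.74·√96100 + 0.16·√102400 + 0.04·√122500 = 0.06·340 + 0.74·310 + 0.16·320 + 0.04·350 = 315
CE = (315)² = 99225

$99,225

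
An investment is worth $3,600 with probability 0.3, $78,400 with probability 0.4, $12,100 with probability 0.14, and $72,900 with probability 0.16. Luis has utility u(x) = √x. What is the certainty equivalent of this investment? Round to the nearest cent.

$35,569.96

E[u] = 0.3·√3600 + 0.4·√78400 + 0.14·√12100 + 0.16·√72900 = 0.3·60 + 0.4·280 + 0.14·110 + 0.16·270 = 188.6
CE = (188.6)² = 35569.96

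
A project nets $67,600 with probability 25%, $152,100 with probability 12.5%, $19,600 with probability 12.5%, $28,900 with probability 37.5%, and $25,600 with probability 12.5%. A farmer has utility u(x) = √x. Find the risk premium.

E[u] = 0.25·√67600 + 0.125·√152100 + 0.125·√19600 + 0.375·√28900 + 0.125·√25600 = 0.25·260 + 0.125·390 + 0.125·140 + 0.375·170 + 0.125·160 = 215
CE = (215)² = 46225
Risk premium = EV − CE = 52400 − 46225 = 6175

$6,175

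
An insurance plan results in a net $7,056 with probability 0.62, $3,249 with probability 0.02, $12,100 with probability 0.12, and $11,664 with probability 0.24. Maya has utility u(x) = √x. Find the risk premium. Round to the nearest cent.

E[u] = 0.62·√7056 + 0.02·√3249 + 0.12·√12100 + 0.24·√11664 = 0.62·84 + 0.02·57 + 0.12·110 + 0.24·108 = 92.34
CE = (92.34)² = 8526.6756
Risk premium = EV − CE = 8691.06 − 8526.6756 = 164.3844

$164.38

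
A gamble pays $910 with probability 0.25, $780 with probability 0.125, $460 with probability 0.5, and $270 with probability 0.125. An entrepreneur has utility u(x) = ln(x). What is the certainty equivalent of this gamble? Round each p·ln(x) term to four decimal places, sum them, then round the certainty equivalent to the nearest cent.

$545.23

E[u] = 0.25·ln(910) + 0.125·ln(780) + 0.5·ln(460) + 0.125·ln(270) = 1.7034 + 0.8324 + 3.0656 + 0.6998 = 6.3012
CE = e^6.3012 ≈ 545.23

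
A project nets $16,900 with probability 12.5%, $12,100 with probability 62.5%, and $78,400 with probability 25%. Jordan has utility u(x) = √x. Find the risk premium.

$5,250

E[u] = 0.125·√16900 + 0.625·√12100 + 0.25·√78400 = 0.125·130 + 0.625·110 + 0.25·280 = 155
CE = (155)² = 24025
Risk premium = EV − CE = 29275 − 24025 = 5250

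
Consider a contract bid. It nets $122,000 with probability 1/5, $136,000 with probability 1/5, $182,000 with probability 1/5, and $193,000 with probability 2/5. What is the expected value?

EV = 1/5 × 122000 + 1/5 × 136000 + 1/5 × 182000 + 2/5 × 193000 = 24400 + 27200 + 36400 + 77200 = 165200

$165,200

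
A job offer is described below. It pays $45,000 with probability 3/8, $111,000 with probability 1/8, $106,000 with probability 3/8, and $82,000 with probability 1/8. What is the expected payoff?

EV = 3/8 × 45000 + 1/8 × 111000 + 3/8 × 106000 + 1/8 × 82000 = 16875 + 13875 + 39750 + 10250 = 80750

$80,750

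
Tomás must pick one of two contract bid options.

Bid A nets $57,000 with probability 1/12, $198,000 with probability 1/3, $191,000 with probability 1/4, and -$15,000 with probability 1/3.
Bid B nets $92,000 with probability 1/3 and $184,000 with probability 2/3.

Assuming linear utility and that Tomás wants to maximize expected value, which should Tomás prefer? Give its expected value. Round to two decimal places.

Bid A = 1/12 × 57000 + 1/3 × 198000 + 1/4 × 191000 + 1/3 × (-15000) = 4750 + 66000 + 47750 − 5000 = 113500
Bid B = 1/3 × 92000 + 2/3 × 184000 = 30666.6667 + 122666.6667 = 153333.3333

Bid B ($153,333.33)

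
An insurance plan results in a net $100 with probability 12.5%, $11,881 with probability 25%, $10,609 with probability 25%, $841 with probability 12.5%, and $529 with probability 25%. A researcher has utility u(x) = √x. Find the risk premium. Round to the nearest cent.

E[u] = 0.125·√100 + 0.25·√11881 + 0.25·√10609 + 0.125·√841 + 0.25·√529 = 0.125·10 + 0.25·109 + 0.25·103 + 0.125·29 + 0.25·23 = 63.625
CE = (63.625)² = 4048.140625
Risk premium = EV − CE = 5872.375 − 4048.140625 = 1824.234375

$1,824.23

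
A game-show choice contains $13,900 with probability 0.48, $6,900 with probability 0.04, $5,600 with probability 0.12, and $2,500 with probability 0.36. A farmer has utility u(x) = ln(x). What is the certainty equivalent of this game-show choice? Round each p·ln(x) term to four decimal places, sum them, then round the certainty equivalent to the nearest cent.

$6,535.47

E[u] = 0.48·ln(13900) + 0.04·ln(6900) + 0.12·ln(5600) + 0.36·ln(2500) = 4.5790 + 0.3536 + 1.0357 + 2.8167 = 8.7850
CE = e^8.7850 ≈ 6535.47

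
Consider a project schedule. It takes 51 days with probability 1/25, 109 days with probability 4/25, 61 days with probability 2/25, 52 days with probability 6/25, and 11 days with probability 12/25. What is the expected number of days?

42.12 days

EV = 1/25 × 51 + 4/25 × 109 + 2/25 × 61 + 6/25 × 52 + 12/25 × 11 = 2.04 + 17.44 + 4.88 + 12.48 + 5.28 = 42.12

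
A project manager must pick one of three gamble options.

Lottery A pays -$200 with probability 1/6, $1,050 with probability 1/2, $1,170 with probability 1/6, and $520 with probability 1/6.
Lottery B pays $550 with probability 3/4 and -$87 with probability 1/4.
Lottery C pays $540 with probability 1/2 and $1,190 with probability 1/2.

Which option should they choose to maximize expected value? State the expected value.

Lottery C ($865)

Lottery A = 1/6 × (-200) + 1/2 × 1050 + 1/6 × 1170 + 1/6 × 520 = -33.3333 + 525 + 195 + 86.6667 = 773.3333
Lottery B = 3/4 × 550 + 1/4 × (-87) = 412.5 − 21.75 = 390.75
Lottery C = 1/2 × 540 + 1/2 × 1190 = 270 + 595 = 865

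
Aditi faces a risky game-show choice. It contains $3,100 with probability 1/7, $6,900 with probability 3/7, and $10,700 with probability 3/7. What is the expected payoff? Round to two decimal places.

EV = 1/7 × 3100 + 3/7 × 6900 + 3/7 × 10700 = 442.8571 + 2957.1429 + 4585.7143 = 7985.7143

$7,985.71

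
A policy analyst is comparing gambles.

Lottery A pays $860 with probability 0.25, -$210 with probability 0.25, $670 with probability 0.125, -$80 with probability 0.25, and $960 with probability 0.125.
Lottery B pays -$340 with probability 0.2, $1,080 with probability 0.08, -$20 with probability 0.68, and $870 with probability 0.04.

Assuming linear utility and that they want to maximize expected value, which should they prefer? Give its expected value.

Lottery A ($346.25)

Lottery A = 0.25 × 860 + 0.25 × (-210) + 0.125 × 670 + 0.25 × (-80) + 0.125 × 960 = 215 − 52.5 + 83.75 − 20 + 120 = 346.25
Lottery B = 0.2 × (-340) + 0.08 × 1080 + 0.68 × (-20) + 0.04 × 870 = -68 + 86.4 − 13.6 + 34.8 = 39.6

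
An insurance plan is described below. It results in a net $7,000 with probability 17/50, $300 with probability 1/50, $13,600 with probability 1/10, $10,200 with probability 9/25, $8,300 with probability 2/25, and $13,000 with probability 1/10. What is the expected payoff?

EV = 17/50 × 7000 + 1/50 × 300 + 1/10 × 13600 + 9/25 × 10200 + 2/25 × 8300 + 1/10 × 13000 = 2380 + 6 + 1360 + 3672 + 664 + 1300 = 9382

$9,382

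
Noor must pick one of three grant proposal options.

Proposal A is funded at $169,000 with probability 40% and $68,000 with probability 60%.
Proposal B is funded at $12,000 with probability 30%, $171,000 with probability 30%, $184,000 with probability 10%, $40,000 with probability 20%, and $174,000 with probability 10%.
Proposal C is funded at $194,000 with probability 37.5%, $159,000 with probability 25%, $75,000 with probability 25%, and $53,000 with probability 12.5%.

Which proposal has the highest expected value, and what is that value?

Proposal A = 0.4 × 169000 + 0.6 × 68000 = 67600 + 40800 = 108400
Proposal B = 0.3 × 12000 + 0.3 × 171000 + 0.1 × 184000 + 0.2 × 40000 + 0.1 × 174000 = 3600 + 51300 + 18400 + 8000 + 17400 = 98700
Proposal C = 0.375 × 194000 + 0.25 × 159000 + 0.25 × 75000 + 0.125 × 53000 = 72750 + 39750 + 18750 + 6625 = 137875

Proposal C ($137,875)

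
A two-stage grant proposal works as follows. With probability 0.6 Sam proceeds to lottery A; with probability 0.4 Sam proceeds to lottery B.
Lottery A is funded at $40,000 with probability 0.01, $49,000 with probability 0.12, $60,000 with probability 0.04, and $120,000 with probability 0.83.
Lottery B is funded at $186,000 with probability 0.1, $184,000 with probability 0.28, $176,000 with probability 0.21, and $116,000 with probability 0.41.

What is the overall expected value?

$126,824

EV(A) = 0.01 × 40000 + 0.12 × 49000 + 0.04 × 60000 + 0.83 × 120000 = 400 + 5880 + 2400 + 99600 = 108280
EV(B) = 0.1 × 186000 + 0.28 × 184000 + 0.21 × 176000 + 0.41 × 116000 = 18600 + 51520 + 36960 + 47560 = 154640
Overall = 0.6 × 108280 + 0.4 × 154640 = 64968 + 61856 = 126824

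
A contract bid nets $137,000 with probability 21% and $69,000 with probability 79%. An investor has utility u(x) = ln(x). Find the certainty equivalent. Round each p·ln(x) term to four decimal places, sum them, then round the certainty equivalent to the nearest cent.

$79,690.05

E[u] = 0.21·ln(137000) + 0.79·ln(69000) = 2.4838 + 8.8021 = 11.2859
CE = e^11.2859 ≈ 79690.05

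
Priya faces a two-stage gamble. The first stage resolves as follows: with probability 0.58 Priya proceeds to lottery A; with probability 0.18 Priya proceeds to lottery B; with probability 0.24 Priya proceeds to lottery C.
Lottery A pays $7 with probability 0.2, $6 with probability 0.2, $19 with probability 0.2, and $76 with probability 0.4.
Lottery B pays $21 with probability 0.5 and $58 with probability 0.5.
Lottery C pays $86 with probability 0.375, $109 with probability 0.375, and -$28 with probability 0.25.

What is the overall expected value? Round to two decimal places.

EV(A) = 0.2 × 7 + 0.2 × 6 + 0.2 × 19 + 0.4 × 76 = 1.4 + 1.2 + 3.8 + 30.4 = 36.8
EV(B) = 0.5 × 21 + 0.5 × 58 = 10.5 + 29 = 39.5
EV(C) = 0.375 × 86 + 0.375 × 109 + 0.25 × (-28) = 32.25 + 40.875 − 7 = 66.125
Overall = 0.58 × 36.8 + 0.18 × 39.5 + 0.24 × 66.125 = 21.344 + 7.11 + 15.87 = 44.324

$44.32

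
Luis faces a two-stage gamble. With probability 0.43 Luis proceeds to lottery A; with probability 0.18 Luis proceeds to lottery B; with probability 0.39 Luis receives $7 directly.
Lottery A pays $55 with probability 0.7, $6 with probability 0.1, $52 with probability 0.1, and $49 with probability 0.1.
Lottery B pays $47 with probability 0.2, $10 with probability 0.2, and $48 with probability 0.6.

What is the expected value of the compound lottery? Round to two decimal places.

$31.12

EV(A) = 0.7 × 55 + 0.1 × 6 + 0.1 × 52 + 0.1 × 49 = 38.5 + 0.6 + 5.2 + 4.9 = 49.2
EV(B) = 0.2 × 47 + 0.2 × 10 + 0.6 × 48 = 9.4 + 2 + 28.8 = 40.2
Branch C: 7 (certain)
Overall = 0.43 × 49.2 + 0.18 × 40.2 + 0.39 × 7 = 21.156 + 7.236 + 2.73 = 31.122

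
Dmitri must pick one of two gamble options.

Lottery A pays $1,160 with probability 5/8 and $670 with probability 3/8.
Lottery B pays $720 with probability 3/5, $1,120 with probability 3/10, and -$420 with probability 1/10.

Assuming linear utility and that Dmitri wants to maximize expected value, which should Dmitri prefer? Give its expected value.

Lottery A = 5/8 × 1160 + 3/8 × 670 = 725 + 251.25 = 976.25
Lottery B = 3/5 × 720 + 3/10 × 1120 + 1/10 × (-420) = 432 + 336 − 42 = 726

Lottery A ($976.25)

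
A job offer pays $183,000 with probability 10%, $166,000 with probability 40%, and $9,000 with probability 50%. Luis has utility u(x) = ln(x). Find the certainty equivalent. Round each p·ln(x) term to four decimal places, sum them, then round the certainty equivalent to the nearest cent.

E[u] = 0.1·ln(183000) + 0.4·ln(166000) + 0.5·ln(9000) = 1.2117 + 4.8079 + 4.5525 = 10.5721
CE = e^10.5721 ≈ 39030.55

$39,030.55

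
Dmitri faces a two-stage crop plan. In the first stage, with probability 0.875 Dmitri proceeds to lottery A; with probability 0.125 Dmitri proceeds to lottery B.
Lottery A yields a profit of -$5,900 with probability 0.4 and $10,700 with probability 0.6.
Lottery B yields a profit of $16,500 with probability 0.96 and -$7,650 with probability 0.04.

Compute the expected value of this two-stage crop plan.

EV(A) = 0.4 × (-5900) + 0.6 × 10700 = -2360 + 6420 = 4060
EV(B) = 0.96 × 16500 + 0.04 × (-7650) = 15840 − 306 = 15534
Overall = 0.875 × 4060 + 0.125 × 15534 = 3552.5 + 1941.75 = 5494.25

$5,494.25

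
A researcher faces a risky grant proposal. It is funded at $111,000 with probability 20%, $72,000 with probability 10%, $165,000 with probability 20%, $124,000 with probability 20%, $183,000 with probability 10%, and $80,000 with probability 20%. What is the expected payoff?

EV = 0.2 × 111000 + 0.1 × 72000 + 0.2 × 165000 + 0.2 × 124000 + 0.1 × 183000 + 0.2 × 80000 = 22200 + 7200 + 33000 + 24800 + 18300 + 16000 = 121500

$121,500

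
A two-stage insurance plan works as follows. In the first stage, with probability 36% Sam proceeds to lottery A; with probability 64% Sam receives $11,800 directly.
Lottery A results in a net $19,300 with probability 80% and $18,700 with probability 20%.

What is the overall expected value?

EV(A) = 0.8 × 19300 + 0.2 × 18700 = 15440 + 3740 = 19180
Branch B: 11800 (certain)
Overall = 0.36 × 19180 + 0.64 × 11800 = 6904.8 + 7552 = 14456.8

$14,456.80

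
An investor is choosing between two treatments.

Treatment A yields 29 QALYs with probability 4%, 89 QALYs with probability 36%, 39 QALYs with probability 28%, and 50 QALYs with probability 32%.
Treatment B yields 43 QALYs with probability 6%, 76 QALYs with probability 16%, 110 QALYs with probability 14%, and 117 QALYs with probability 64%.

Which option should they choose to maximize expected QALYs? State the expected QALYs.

Treatment B (105.02 QALYs)

Treatment A = 0.04 × 29 + 0.36 × 89 + 0.28 × 39 + 0.32 × 50 = 1.16 + 32.04 + 10.92 + 16 = 60.12
Treatment B = 0.06 × 43 + 0.16 × 76 + 0.14 × 110 + 0.64 × 117 = 2.58 + 12.16 + 15.4 + 74.88 = 105.02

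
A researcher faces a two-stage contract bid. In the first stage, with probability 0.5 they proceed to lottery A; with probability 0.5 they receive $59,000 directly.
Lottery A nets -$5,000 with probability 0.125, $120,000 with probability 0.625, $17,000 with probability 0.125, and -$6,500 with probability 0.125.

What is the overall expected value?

EV(A) = 0.125 × (-5000) + 0.625 × 120000 + 0.125 × 17000 + 0.125 × (-6500) = -625 + 75000 + 2125 − 812.5 = 75687.5
Branch B: 59000 (certain)
Overall = 0.5 × 75687.5 + 0.5 × 59000 = 37843.75 + 29500 = 67343.75

$67,343.75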